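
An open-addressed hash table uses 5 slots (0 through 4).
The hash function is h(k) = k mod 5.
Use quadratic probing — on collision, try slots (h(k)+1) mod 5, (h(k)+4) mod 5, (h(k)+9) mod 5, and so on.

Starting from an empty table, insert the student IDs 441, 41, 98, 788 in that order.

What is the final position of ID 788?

4

441: h=1 -> slot 1
41: h=1, probe 1,2 -> slot 2
98: h=3 -> slot 3
788: h=3, probe 3,4 -> slot 4
Table: [_, 441, 41, 98, 788]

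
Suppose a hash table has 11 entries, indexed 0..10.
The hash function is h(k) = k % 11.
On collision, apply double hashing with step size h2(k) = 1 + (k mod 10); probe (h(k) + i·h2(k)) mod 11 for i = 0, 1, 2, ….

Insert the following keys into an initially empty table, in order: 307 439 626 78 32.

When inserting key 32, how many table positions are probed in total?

307: h=10 → slot 10
439: h=10, h2=10, probe 10,9 → slot 9
626: h=10, h2=7, probe 10,6 → slot 6
78: h=1 → slot 1
32: h=10, h2=3, probe 10,2 → slot 2
Table: [∅, 78, 32, ∅, ∅, ∅, 626, ∅, ∅, 439, 307]

2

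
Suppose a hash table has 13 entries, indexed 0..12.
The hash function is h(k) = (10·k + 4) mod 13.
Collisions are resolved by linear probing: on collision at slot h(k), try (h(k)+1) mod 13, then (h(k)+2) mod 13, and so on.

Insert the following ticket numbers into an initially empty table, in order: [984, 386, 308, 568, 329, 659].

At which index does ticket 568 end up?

6

Insert 984: h=3, slot 3 empty -> index 3.
Insert 386: h=3, slot 3 occupied -> index 4.
Insert 308: h=3, slots 3,4 occupied -> index 5.
Insert 568: h=3, slots 3,4,5 occupied -> index 6.
Insert 329: h=5, slots 5,6 occupied -> index 7.
Insert 659: h=3, slots 3,4,5,6,7 occupied -> index 8.
Table: [-, -, -, 984, 386, 308, 568, 329, 659, -, -, -, -]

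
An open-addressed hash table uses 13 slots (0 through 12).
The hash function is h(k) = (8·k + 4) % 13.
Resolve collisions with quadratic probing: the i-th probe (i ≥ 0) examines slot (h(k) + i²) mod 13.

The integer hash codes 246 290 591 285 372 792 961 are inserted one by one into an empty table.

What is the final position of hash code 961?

246: h=9 => slot 9
290: h=10 => slot 10
591: h=0 => slot 0
285: h=9, probe 9,10,0,5 => slot 5
372: h=3 => slot 3
792: h=9, probe 9,10,0,5,12 => slot 12
961: h=9, probe 9,10,0,5,12,8 => slot 8
Table: [591, ., ., 372, ., 285, ., ., 961, 246, 290, ., 792]

8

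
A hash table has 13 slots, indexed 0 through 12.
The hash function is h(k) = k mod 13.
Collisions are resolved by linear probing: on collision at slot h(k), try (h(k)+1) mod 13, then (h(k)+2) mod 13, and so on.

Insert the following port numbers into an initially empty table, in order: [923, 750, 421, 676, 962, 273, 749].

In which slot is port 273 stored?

3

923: h=0 → slot 0
750: h=9 → slot 9
421: h=5 → slot 5
676: h=0, probe 0,1 → slot 1
962: h=0, probe 0,1,2 → slot 2
273: h=0, probe 0,1,2,3 → slot 3
749: h=8 → slot 8
Table: [923, 676, 962, 273, ∅, 421, ∅, ∅, 749, 750, ∅, ∅, ∅]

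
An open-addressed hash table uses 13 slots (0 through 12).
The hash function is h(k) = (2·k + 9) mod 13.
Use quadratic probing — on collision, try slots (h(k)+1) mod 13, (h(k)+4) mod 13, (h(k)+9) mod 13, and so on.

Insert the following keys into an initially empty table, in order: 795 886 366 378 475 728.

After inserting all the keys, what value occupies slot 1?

886

795: h=0 -> slot 0
886: h=0, probe 0,1 -> slot 1
366: h=0, probe 0,1,4 -> slot 4
378: h=11 -> slot 11
475: h=10 -> slot 10
728: h=9 -> slot 9
Table: [795, 886, ., ., 366, ., ., ., ., 728, 475, 378, .]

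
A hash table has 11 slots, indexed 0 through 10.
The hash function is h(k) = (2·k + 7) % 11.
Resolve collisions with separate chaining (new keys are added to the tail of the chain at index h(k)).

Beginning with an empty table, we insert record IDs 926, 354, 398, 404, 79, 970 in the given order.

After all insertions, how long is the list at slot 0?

5

Insert 926: h=0, bucket 0 empty → new chain.
Insert 354: h=0, bucket 0 nonempty → append to chain.
Insert 398: h=0, bucket 0 nonempty → append to chain.
Insert 404: h=1, bucket 1 empty → new chain.
Insert 79: h=0, bucket 0 nonempty → append to chain.
Insert 970: h=0, bucket 0 nonempty → append to chain.
Final buckets:
0: 926 -> 354 -> 398 -> 79 -> 970
1: 404
2: ∅
3: ∅
4: ∅
5: ∅
6: ∅
7: ∅
8: ∅
9: ∅
10: ∅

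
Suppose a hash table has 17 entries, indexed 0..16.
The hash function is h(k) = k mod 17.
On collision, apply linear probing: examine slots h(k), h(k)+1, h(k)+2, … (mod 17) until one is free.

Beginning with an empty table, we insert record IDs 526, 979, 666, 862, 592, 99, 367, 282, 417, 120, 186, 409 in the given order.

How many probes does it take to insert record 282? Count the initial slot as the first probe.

4

526: h=16 -> slot 16
979: h=10 -> slot 10
666: h=3 -> slot 3
862: h=12 -> slot 12
592: h=14 -> slot 14
99: h=14, probe 14,15 -> slot 15
367: h=10, probe 10,11 -> slot 11
282: h=10, probe 10,11,12,13 -> slot 13
417: h=9 -> slot 9
120: h=1 -> slot 1
186: h=16, probe 16,0 -> slot 0
409: h=1, probe 1,2 -> slot 2
Table: [186, 120, 409, 666, —, —, —, —, —, 417, 979, 367, 862, 282, 592, 99, 526]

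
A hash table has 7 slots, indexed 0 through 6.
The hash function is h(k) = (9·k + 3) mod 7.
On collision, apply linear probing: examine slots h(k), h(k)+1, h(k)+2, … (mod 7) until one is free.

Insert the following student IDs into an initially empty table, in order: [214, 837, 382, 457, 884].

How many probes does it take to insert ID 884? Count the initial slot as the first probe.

214: h=4 => slot 4
837: h=4, probe 4,5 => slot 5
382: h=4, probe 4,5,6 => slot 6
457: h=0 => slot 0
884: h=0, probe 0,1 => slot 1
Table: [457, 884, ., ., 214, 837, 382]

2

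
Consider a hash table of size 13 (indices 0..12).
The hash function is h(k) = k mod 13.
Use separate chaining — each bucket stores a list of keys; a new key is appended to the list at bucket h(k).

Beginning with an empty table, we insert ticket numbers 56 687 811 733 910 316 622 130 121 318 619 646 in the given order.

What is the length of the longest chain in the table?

56 -> bucket 4
687 -> bucket 11
811 -> bucket 5
733 -> bucket 5 (collision)
910 -> bucket 0
316 -> bucket 4 (collision)
622 -> bucket 11 (collision)
130 -> bucket 0 (collision)
121 -> bucket 4 (collision)
318 -> bucket 6
619 -> bucket 8
646 -> bucket 9
Final buckets:
0: 910 -> 130
1: —
2: —
3: —
4: 56 -> 316 -> 121
5: 811 -> 733
6: 318
7: —
8: 619
9: 646
10: —
11: 687 -> 622
12: —

3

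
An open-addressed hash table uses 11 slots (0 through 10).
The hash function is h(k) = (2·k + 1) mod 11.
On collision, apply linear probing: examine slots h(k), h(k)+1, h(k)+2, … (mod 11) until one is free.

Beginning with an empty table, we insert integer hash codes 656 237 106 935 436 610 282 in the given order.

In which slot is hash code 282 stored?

656: h=4 => slot 4
237: h=2 => slot 2
106: h=4, probe 4,5 => slot 5
935: h=1 => slot 1
436: h=4, probe 4,5,6 => slot 6
610: h=0 => slot 0
282: h=4, probe 4,5,6,7 => slot 7
Table: [610, 935, 237, -, 656, 106, 436, 282, -, -, -]

7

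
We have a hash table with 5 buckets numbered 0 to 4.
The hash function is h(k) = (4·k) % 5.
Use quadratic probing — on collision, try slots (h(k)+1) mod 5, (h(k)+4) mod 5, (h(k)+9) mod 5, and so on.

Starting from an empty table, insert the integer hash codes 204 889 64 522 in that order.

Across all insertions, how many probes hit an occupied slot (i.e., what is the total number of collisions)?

3

Insert 204: h=1, slot 1 empty -> index 1.
Insert 889: h=1, slot 1 occupied -> index 2.
Insert 64: h=1, slots 1,2 occupied -> index 0.
Insert 522: h=3, slot 3 empty -> index 3.
Table: [64, 204, 889, 522, —]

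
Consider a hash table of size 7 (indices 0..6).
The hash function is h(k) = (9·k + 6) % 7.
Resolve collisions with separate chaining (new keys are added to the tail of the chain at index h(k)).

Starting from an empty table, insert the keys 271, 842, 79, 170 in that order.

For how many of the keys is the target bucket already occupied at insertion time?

Insert 271: h=2, bucket 2 empty -> new chain.
Insert 842: h=3, bucket 3 empty -> new chain.
Insert 79: h=3, bucket 3 nonempty -> append to chain.
Insert 170: h=3, bucket 3 nonempty -> append to chain.
Final buckets:
0: _
1: _
2: 271
3: 842 -> 79 -> 170
4: _
5: _
6: _

2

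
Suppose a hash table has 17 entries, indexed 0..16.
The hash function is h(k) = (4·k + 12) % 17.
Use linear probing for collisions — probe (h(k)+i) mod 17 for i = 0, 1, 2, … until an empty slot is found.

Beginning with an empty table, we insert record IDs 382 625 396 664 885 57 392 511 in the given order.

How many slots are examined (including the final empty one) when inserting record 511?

382: h=10 => slot 10
625: h=13 => slot 13
396: h=15 => slot 15
664: h=16 => slot 16
885: h=16, probe 16,0 => slot 0
57: h=2 => slot 2
392: h=16, probe 16,0,1 => slot 1
511: h=16, probe 16,0,1,2,3 => slot 3
Table: [885, 392, 57, 511, ∅, ∅, ∅, ∅, ∅, ∅, 382, ∅, ∅, 625, ∅, 396, 664]

5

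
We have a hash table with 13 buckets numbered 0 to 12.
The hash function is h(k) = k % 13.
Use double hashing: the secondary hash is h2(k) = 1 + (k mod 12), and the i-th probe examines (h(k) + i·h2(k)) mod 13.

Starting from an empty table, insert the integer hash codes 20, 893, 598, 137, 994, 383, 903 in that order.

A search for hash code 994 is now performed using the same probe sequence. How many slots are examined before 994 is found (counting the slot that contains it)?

20: h=7 -> slot 7
893: h=9 -> slot 9
598: h=0 -> slot 0
137: h=7, h2=6, probe 7,0,6 -> slot 6
994: h=6, h2=11, probe 6,4 -> slot 4
383: h=6, h2=12, probe 6,5 -> slot 5
903: h=6, h2=4, probe 6,10 -> slot 10
Table: [598, _, _, _, 994, 383, 137, 20, _, 893, 903, _, _]
Lookup 994: h=6, h2=11, probe 6,4 → found at 4.

2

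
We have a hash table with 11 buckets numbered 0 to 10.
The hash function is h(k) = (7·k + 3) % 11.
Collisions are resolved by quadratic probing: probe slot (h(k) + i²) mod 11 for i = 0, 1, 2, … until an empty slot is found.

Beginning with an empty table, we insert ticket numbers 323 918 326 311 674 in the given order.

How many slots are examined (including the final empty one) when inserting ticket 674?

2

323: h=9 -> slot 9
918: h=5 -> slot 5
326: h=8 -> slot 8
311: h=2 -> slot 2
674: h=2, probe 2,3 -> slot 3
Table: [_, _, 311, 674, _, 918, _, _, 326, 323, _]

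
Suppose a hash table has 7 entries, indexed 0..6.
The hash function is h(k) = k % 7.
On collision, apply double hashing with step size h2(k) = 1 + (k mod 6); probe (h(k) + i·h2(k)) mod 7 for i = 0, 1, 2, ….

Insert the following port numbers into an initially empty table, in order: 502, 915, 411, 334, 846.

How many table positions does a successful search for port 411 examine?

3

Insert 502: h=5, slot 5 empty → index 5.
Insert 915: h=5, h2=4, slot 5 occupied → index 2.
Insert 411: h=5, h2=4, slots 5,2 occupied → index 6.
Insert 334: h=5, h2=5, slot 5 occupied → index 3.
Insert 846: h=6, h2=1, slot 6 occupied → index 0.
Table: [846, ., 915, 334, ., 502, 411]
Lookup 411: h=5, h2=4, probe 5,2,6 → found at 6.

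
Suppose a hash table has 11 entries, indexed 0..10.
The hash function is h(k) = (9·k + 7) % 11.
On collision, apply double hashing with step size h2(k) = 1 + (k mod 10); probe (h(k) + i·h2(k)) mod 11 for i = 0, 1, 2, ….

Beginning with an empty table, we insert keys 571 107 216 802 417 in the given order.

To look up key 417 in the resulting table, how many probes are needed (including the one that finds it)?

2

571 hashes to 9; slot 9 is free => place at 9.
107 hashes to 2; slot 2 is free => place at 2.
216 hashes to 4; slot 4 is free => place at 4.
802 hashes to 9, h2=3; 9 taken => place at 1.
417 hashes to 9, h2=8; 9 taken => place at 6.
Table: [—, 802, 107, —, 216, —, 417, —, —, 571, —]
Lookup 417: h=9, h2=8, probe 9,6 → found at 6.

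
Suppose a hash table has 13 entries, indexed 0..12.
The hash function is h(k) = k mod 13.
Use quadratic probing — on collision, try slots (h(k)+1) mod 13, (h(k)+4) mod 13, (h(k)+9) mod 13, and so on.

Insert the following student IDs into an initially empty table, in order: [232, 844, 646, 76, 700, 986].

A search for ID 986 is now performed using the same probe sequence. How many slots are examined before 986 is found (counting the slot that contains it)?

5

Insert 232: h=11, slot 11 empty => index 11.
Insert 844: h=12, slot 12 empty => index 12.
Insert 646: h=9, slot 9 empty => index 9.
Insert 76: h=11, slots 11,12 occupied => index 2.
Insert 700: h=11, slots 11,12,2 occupied => index 7.
Insert 986: h=11, slots 11,12,2,7 occupied => index 1.
Table: [., 986, 76, ., ., ., ., 700, ., 646, ., 232, 844]
Lookup 986: h=11, probe 11,12,2,7,1 → found at 1.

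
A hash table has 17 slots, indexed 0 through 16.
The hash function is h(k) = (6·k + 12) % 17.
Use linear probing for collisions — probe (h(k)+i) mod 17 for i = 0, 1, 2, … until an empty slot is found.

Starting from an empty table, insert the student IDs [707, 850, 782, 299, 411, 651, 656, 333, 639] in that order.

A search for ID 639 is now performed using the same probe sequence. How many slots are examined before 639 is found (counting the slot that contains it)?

6

Insert 707: h=4, slot 4 empty -> index 4.
Insert 850: h=12, slot 12 empty -> index 12.
Insert 782: h=12, slot 12 occupied -> index 13.
Insert 299: h=4, slot 4 occupied -> index 5.
Insert 411: h=13, slot 13 occupied -> index 14.
Insert 651: h=8, slot 8 empty -> index 8.
Insert 656: h=4, slots 4,5 occupied -> index 6.
Insert 333: h=4, slots 4,5,6 occupied -> index 7.
Insert 639: h=4, slots 4,5,6,7,8 occupied -> index 9.
Table: [_, _, _, _, 707, 299, 656, 333, 651, 639, _, _, 850, 782, 411, _, _]
Lookup 639: h=4, probe 4,5,6,7,8,9 → found at 9.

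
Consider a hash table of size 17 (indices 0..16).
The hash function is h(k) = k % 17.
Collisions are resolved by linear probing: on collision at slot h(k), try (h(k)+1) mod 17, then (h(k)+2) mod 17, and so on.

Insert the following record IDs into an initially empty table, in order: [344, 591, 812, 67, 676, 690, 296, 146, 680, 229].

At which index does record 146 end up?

11

344: h=4 → slot 4
591: h=13 → slot 13
812: h=13, probe 13,14 → slot 14
67: h=16 → slot 16
676: h=13, probe 13,14,15 → slot 15
690: h=10 → slot 10
296: h=7 → slot 7
146: h=10, probe 10,11 → slot 11
680: h=0 → slot 0
229: h=8 → slot 8
Table: [680, ∅, ∅, ∅, 344, ∅, ∅, 296, 229, ∅, 690, 146, ∅, 591, 812, 676, 67]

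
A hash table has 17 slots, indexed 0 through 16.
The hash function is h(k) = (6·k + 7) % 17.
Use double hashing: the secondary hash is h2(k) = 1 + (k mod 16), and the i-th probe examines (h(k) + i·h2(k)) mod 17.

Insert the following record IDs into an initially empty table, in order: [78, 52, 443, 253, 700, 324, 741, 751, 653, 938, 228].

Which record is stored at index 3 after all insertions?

228

78: h=16 -> slot 16
52: h=13 -> slot 13
443: h=13, h2=12, probe 13,8 -> slot 8
253: h=12 -> slot 12
700: h=8, h2=13, probe 8,4 -> slot 4
324: h=13, h2=5, probe 13,1 -> slot 1
741: h=16, h2=6, probe 16,5 -> slot 5
751: h=8, h2=16, probe 8,7 -> slot 7
653: h=15 -> slot 15
938: h=8, h2=11, probe 8,2 -> slot 2
228: h=15, h2=5, probe 15,3 -> slot 3
Table: [—, 324, 938, 228, 700, 741, —, 751, 443, —, —, —, 253, 52, —, 653, 78]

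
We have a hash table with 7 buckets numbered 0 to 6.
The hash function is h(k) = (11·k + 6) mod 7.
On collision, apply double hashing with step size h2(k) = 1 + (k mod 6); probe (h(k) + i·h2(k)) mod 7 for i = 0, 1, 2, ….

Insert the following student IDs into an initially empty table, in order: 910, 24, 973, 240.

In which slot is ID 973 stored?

910: h=6 => slot 6
24: h=4 => slot 4
973: h=6, h2=2, probe 6,1 => slot 1
240: h=0 => slot 0
Table: [240, 973, _, _, 24, _, 910]

1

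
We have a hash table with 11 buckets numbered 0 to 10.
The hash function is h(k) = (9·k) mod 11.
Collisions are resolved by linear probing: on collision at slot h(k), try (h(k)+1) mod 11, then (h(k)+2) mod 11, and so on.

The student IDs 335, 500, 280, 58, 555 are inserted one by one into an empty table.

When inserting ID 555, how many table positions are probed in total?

4

335 hashes to 1; slot 1 is free → place at 1.
500 hashes to 1; 1 taken → place at 2.
280 hashes to 1; 1,2 taken → place at 3.
58 hashes to 5; slot 5 is free → place at 5.
555 hashes to 1; 1,2,3 taken → place at 4.
Table: [∅, 335, 500, 280, 555, 58, ∅, ∅, ∅, ∅, ∅]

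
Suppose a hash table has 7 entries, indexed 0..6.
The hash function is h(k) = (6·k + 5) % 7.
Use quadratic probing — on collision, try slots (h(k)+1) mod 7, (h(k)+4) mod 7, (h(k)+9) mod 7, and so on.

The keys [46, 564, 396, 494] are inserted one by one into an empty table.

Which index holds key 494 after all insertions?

46: h=1 → slot 1
564: h=1, probe 1,2 → slot 2
396: h=1, probe 1,2,5 → slot 5
494: h=1, probe 1,2,5,3 → slot 3
Table: [-, 46, 564, 494, -, 396, -]

3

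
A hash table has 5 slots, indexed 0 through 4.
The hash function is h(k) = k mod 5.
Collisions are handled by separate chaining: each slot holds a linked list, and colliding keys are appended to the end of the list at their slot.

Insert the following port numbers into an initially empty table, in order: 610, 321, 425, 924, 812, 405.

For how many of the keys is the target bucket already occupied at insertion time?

610 → bucket 0
321 → bucket 1
425 → bucket 0 (collision)
924 → bucket 4
812 → bucket 2
405 → bucket 0 (collision)
Final buckets:
0: 610 -> 425 -> 405
1: 321
2: 812
3: ∅
4: 924

2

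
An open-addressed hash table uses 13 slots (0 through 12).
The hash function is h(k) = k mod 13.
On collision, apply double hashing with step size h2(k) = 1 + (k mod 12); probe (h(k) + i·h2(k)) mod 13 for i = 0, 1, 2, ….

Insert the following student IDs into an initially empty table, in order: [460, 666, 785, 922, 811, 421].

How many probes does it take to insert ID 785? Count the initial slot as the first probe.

460 hashes to 5; slot 5 is free -> place at 5.
666 hashes to 3; slot 3 is free -> place at 3.
785 hashes to 5, h2=6; 5 taken -> place at 11.
922 hashes to 12; slot 12 is free -> place at 12.
811 hashes to 5, h2=8; 5 taken -> place at 0.
421 hashes to 5, h2=2; 5 taken -> place at 7.
Table: [811, —, —, 666, —, 460, —, 421, —, —, —, 785, 922]

2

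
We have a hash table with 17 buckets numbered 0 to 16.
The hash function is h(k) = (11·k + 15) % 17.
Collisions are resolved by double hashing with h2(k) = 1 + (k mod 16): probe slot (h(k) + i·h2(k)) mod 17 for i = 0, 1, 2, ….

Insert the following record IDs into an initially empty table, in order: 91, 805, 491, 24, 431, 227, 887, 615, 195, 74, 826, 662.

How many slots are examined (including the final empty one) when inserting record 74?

Insert 91: h=13, slot 13 empty -> index 13.
Insert 805: h=13, h2=6, slot 13 occupied -> index 2.
Insert 491: h=10, slot 10 empty -> index 10.
Insert 24: h=7, slot 7 empty -> index 7.
Insert 431: h=13, h2=16, slot 13 occupied -> index 12.
Insert 227: h=13, h2=4, slot 13 occupied -> index 0.
Insert 887: h=14, slot 14 empty -> index 14.
Insert 615: h=14, h2=8, slot 14 occupied -> index 5.
Insert 195: h=1, slot 1 empty -> index 1.
Insert 74: h=13, h2=11, slots 13,7,1,12 occupied -> index 6.
Insert 826: h=6, h2=11, slots 6,0 occupied -> index 11.
Insert 662: h=4, slot 4 empty -> index 4.
Table: [227, 195, 805, —, 662, 615, 74, 24, —, —, 491, 826, 431, 91, 887, —, —]

5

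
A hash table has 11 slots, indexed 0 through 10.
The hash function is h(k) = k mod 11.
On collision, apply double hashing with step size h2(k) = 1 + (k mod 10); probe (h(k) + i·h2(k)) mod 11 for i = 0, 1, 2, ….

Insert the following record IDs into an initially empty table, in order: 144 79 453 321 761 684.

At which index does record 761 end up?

8

144 hashes to 1; slot 1 is free -> place at 1.
79 hashes to 2; slot 2 is free -> place at 2.
453 hashes to 2, h2=4; 2 taken -> place at 6.
321 hashes to 2, h2=2; 2 taken -> place at 4.
761 hashes to 2, h2=2; 2,4,6 taken -> place at 8.
684 hashes to 2, h2=5; 2 taken -> place at 7.
Table: [—, 144, 79, —, 321, —, 453, 684, 761, —, —]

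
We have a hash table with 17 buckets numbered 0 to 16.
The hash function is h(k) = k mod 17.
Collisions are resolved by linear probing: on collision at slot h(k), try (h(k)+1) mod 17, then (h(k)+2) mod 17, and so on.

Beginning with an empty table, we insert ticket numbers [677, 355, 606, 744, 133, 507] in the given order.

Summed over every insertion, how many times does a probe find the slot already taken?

677 hashes to 14; slot 14 is free -> place at 14.
355 hashes to 15; slot 15 is free -> place at 15.
606 hashes to 11; slot 11 is free -> place at 11.
744 hashes to 13; slot 13 is free -> place at 13.
133 hashes to 14; 14,15 taken -> place at 16.
507 hashes to 14; 14,15,16 taken -> place at 0.
Table: [507, ., ., ., ., ., ., ., ., ., ., 606, ., 744, 677, 355, 133]

5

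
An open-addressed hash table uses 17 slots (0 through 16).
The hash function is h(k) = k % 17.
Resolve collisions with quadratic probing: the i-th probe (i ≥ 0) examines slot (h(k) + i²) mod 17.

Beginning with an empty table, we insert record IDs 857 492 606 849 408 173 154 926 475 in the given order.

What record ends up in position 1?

408

Insert 857: h=7, slot 7 empty -> index 7.
Insert 492: h=16, slot 16 empty -> index 16.
Insert 606: h=11, slot 11 empty -> index 11.
Insert 849: h=16, slot 16 occupied -> index 0.
Insert 408: h=0, slot 0 occupied -> index 1.
Insert 173: h=3, slot 3 empty -> index 3.
Insert 154: h=1, slot 1 occupied -> index 2.
Insert 926: h=8, slot 8 empty -> index 8.
Insert 475: h=16, slots 16,0,3,8 occupied -> index 15.
Table: [849, 408, 154, 173, _, _, _, 857, 926, _, _, 606, _, _, _, 475, 492]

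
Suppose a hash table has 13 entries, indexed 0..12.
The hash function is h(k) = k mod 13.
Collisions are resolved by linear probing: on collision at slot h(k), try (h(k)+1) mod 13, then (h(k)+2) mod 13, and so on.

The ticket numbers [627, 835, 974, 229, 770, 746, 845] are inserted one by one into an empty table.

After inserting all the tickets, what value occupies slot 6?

627 hashes to 3; slot 3 is free -> place at 3.
835 hashes to 3; 3 taken -> place at 4.
974 hashes to 12; slot 12 is free -> place at 12.
229 hashes to 8; slot 8 is free -> place at 8.
770 hashes to 3; 3,4 taken -> place at 5.
746 hashes to 5; 5 taken -> place at 6.
845 hashes to 0; slot 0 is free -> place at 0.
Table: [845, —, —, 627, 835, 770, 746, —, 229, —, —, —, 974]

746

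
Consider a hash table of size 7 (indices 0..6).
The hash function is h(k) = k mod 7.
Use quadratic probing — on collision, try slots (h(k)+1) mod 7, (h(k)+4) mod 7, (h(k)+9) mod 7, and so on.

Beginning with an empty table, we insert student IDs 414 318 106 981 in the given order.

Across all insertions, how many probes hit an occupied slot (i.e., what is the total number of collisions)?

3

Insert 414: h=1, slot 1 empty → index 1.
Insert 318: h=3, slot 3 empty → index 3.
Insert 106: h=1, slot 1 occupied → index 2.
Insert 981: h=1, slots 1,2 occupied → index 5.
Table: [., 414, 106, 318, ., 981, .]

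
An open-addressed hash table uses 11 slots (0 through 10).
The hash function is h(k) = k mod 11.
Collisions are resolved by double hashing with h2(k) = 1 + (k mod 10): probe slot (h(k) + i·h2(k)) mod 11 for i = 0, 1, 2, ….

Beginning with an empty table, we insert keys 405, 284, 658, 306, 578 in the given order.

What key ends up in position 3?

405 hashes to 9; slot 9 is free => place at 9.
284 hashes to 9, h2=5; 9 taken => place at 3.
658 hashes to 9, h2=9; 9 taken => place at 7.
306 hashes to 9, h2=7; 9 taken => place at 5.
578 hashes to 6; slot 6 is free => place at 6.
Table: [_, _, _, 284, _, 306, 578, 658, _, 405, _]

284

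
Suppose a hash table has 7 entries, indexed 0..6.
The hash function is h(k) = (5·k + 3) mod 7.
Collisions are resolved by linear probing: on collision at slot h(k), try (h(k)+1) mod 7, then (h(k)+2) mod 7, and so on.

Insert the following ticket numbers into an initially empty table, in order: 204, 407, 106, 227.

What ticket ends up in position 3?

106

204: h=1 -> slot 1
407: h=1, probe 1,2 -> slot 2
106: h=1, probe 1,2,3 -> slot 3
227: h=4 -> slot 4
Table: [., 204, 407, 106, 227, ., .]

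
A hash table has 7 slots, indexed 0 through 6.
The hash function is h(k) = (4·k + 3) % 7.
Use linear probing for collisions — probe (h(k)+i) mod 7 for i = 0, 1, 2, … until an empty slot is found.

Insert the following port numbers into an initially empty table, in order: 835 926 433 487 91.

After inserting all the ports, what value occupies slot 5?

926

Insert 835: h=4, slot 4 empty -> index 4.
Insert 926: h=4, slot 4 occupied -> index 5.
Insert 433: h=6, slot 6 empty -> index 6.
Insert 487: h=5, slots 5,6 occupied -> index 0.
Insert 91: h=3, slot 3 empty -> index 3.
Table: [487, _, _, 91, 835, 926, 433]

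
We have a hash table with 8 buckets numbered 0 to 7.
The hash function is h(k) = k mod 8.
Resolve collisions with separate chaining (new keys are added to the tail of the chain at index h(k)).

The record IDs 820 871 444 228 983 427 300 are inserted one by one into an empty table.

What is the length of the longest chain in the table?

4

820 → bucket 4
871 → bucket 7
444 → bucket 4 (collision)
228 → bucket 4 (collision)
983 → bucket 7 (collision)
427 → bucket 3
300 → bucket 4 (collision)
Final buckets:
0: _
1: _
2: _
3: 427
4: 820 -> 444 -> 228 -> 300
5: _
6: _
7: 871 -> 983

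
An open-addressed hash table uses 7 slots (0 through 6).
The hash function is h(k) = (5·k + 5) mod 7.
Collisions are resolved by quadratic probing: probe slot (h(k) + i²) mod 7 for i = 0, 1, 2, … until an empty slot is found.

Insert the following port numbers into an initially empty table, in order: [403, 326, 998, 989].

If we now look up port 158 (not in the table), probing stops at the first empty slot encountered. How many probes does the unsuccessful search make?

4

Insert 403: h=4, slot 4 empty -> index 4.
Insert 326: h=4, slot 4 occupied -> index 5.
Insert 998: h=4, slots 4,5 occupied -> index 1.
Insert 989: h=1, slot 1 occupied -> index 2.
Table: [_, 998, 989, _, 403, 326, _]
Lookup 158: h=4, probe 4,5,1,6 → slot 6 empty, not found.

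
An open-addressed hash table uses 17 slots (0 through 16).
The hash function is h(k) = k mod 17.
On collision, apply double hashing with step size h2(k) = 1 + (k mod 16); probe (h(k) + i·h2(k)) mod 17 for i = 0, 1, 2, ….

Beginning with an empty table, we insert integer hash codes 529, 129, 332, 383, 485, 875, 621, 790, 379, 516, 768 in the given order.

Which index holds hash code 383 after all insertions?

Insert 529: h=2, slot 2 empty => index 2.
Insert 129: h=10, slot 10 empty => index 10.
Insert 332: h=9, slot 9 empty => index 9.
Insert 383: h=9, h2=16, slot 9 occupied => index 8.
Insert 485: h=9, h2=6, slot 9 occupied => index 15.
Insert 875: h=8, h2=12, slot 8 occupied => index 3.
Insert 621: h=9, h2=14, slot 9 occupied => index 6.
Insert 790: h=8, h2=7, slots 8,15 occupied => index 5.
Insert 379: h=5, h2=12, slot 5 occupied => index 0.
Insert 516: h=6, h2=5, slot 6 occupied => index 11.
Insert 768: h=3, h2=1, slot 3 occupied => index 4.
Table: [379, -, 529, 875, 768, 790, 621, -, 383, 332, 129, 516, -, -, -, 485, -]

8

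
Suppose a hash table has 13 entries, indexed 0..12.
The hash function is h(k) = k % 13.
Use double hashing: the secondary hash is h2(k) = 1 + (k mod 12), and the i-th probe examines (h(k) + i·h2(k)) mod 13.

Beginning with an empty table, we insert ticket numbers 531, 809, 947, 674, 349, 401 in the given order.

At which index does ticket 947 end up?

531 hashes to 11; slot 11 is free → place at 11.
809 hashes to 3; slot 3 is free → place at 3.
947 hashes to 11, h2=12; 11 taken → place at 10.
674 hashes to 11, h2=3; 11 taken → place at 1.
349 hashes to 11, h2=2; 11 taken → place at 0.
401 hashes to 11, h2=6; 11 taken → place at 4.
Table: [349, 674, ., 809, 401, ., ., ., ., ., 947, 531, .]

10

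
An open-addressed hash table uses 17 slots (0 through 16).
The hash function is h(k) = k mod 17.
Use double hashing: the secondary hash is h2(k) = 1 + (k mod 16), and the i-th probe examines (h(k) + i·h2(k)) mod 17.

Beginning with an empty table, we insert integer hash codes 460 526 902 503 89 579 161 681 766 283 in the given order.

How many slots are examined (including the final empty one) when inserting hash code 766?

3

460 hashes to 1; slot 1 is free → place at 1.
526 hashes to 16; slot 16 is free → place at 16.
902 hashes to 1, h2=7; 1 taken → place at 8.
503 hashes to 10; slot 10 is free → place at 10.
89 hashes to 4; slot 4 is free → place at 4.
579 hashes to 1, h2=4; 1 taken → place at 5.
161 hashes to 8, h2=2; 8,10 taken → place at 12.
681 hashes to 1, h2=10; 1 taken → place at 11.
766 hashes to 1, h2=15; 1,16 taken → place at 14.
283 hashes to 11, h2=12; 11 taken → place at 6.
Table: [_, 460, _, _, 89, 579, 283, _, 902, _, 503, 681, 161, _, 766, _, 526]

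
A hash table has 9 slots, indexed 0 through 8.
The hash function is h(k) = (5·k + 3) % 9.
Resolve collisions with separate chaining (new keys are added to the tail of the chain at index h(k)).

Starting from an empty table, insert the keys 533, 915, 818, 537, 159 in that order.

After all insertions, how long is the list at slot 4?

Insert 533: h=4, bucket 4 empty -> new chain.
Insert 915: h=6, bucket 6 empty -> new chain.
Insert 818: h=7, bucket 7 empty -> new chain.
Insert 537: h=6, bucket 6 nonempty -> append to chain.
Insert 159: h=6, bucket 6 nonempty -> append to chain.
Final buckets:
0: ∅
1: ∅
2: ∅
3: ∅
4: 533
5: ∅
6: 915 -> 537 -> 159
7: 818
8: ∅

1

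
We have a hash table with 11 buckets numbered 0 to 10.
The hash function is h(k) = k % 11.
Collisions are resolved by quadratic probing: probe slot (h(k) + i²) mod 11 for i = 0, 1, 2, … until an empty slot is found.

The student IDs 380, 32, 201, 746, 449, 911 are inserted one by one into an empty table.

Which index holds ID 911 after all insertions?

380: h=6 => slot 6
32: h=10 => slot 10
201: h=3 => slot 3
746: h=9 => slot 9
449: h=9, probe 9,10,2 => slot 2
911: h=9, probe 9,10,2,7 => slot 7
Table: [_, _, 449, 201, _, _, 380, 911, _, 746, 32]

7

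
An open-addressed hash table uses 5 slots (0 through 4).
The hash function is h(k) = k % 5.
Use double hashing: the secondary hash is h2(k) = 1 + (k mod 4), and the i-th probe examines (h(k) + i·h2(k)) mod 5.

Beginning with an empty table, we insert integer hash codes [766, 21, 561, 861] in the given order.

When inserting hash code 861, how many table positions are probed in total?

766: h=1 => slot 1
21: h=1, h2=2, probe 1,3 => slot 3
561: h=1, h2=2, probe 1,3,0 => slot 0
861: h=1, h2=2, probe 1,3,0,2 => slot 2
Table: [561, 766, 861, 21, —]

4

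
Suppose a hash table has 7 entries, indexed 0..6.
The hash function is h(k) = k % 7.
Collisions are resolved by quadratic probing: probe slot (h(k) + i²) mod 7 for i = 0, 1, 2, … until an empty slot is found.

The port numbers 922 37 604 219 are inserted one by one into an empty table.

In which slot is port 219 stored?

6

922: h=5 => slot 5
37: h=2 => slot 2
604: h=2, probe 2,3 => slot 3
219: h=2, probe 2,3,6 => slot 6
Table: [., ., 37, 604, ., 922, 219]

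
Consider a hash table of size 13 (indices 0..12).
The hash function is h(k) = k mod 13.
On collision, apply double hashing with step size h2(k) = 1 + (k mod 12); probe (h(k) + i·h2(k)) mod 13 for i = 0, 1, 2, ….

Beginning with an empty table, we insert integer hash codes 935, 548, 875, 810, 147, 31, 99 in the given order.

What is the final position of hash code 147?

8

935: h=12 -> slot 12
548: h=2 -> slot 2
875: h=4 -> slot 4
810: h=4, h2=7, probe 4,11 -> slot 11
147: h=4, h2=4, probe 4,8 -> slot 8
31: h=5 -> slot 5
99: h=8, h2=4, probe 8,12,3 -> slot 3
Table: [—, —, 548, 99, 875, 31, —, —, 147, —, —, 810, 935]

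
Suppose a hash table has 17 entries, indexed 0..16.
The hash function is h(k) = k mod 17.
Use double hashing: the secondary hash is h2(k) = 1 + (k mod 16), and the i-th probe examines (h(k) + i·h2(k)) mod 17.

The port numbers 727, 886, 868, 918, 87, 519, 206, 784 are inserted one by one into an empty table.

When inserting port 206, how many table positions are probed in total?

3

Insert 727: h=13, slot 13 empty => index 13.
Insert 886: h=2, slot 2 empty => index 2.
Insert 868: h=1, slot 1 empty => index 1.
Insert 918: h=0, slot 0 empty => index 0.
Insert 87: h=2, h2=8, slot 2 occupied => index 10.
Insert 519: h=9, slot 9 empty => index 9.
Insert 206: h=2, h2=15, slots 2,0 occupied => index 15.
Insert 784: h=2, h2=1, slot 2 occupied => index 3.
Table: [918, 868, 886, 784, _, _, _, _, _, 519, 87, _, _, 727, _, 206, _]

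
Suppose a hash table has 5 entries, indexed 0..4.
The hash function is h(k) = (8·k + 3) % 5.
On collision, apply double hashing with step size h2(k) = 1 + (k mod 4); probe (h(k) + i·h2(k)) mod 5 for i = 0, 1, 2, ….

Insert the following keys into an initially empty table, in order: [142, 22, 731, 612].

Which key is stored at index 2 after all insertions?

142 hashes to 4; slot 4 is free → place at 4.
22 hashes to 4, h2=3; 4 taken → place at 2.
731 hashes to 1; slot 1 is free → place at 1.
612 hashes to 4, h2=1; 4 taken → place at 0.
Table: [612, 731, 22, -, 142]

22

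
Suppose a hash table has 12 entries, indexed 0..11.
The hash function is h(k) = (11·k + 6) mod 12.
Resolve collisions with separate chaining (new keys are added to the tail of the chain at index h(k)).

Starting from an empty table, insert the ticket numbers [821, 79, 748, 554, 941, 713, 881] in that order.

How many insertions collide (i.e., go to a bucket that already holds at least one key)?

821 → bucket 1
79 → bucket 11
748 → bucket 2
554 → bucket 4
941 → bucket 1 (collision)
713 → bucket 1 (collision)
881 → bucket 1 (collision)
Final buckets:
0: -
1: 821 -> 941 -> 713 -> 881
2: 748
3: -
4: 554
5: -
6: -
7: -
8: -
9: -
10: -
11: 79

3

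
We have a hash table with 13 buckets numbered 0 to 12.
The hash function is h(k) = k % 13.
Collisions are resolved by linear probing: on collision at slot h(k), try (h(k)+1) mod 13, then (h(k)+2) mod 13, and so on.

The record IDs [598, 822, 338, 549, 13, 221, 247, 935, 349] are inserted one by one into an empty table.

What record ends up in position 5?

598: h=0 => slot 0
822: h=3 => slot 3
338: h=0, probe 0,1 => slot 1
549: h=3, probe 3,4 => slot 4
13: h=0, probe 0,1,2 => slot 2
221: h=0, probe 0,1,2,3,4,5 => slot 5
247: h=0, probe 0,1,2,3,4,5,6 => slot 6
935: h=12 => slot 12
349: h=11 => slot 11
Table: [598, 338, 13, 822, 549, 221, 247, ∅, ∅, ∅, ∅, 349, 935]

221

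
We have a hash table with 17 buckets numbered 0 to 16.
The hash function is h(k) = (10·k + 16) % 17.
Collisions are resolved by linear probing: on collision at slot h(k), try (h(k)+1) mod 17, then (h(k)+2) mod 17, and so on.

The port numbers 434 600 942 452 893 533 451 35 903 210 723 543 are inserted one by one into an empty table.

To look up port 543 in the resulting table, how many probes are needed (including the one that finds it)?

434: h=4 -> slot 4
600: h=15 -> slot 15
942: h=1 -> slot 1
452: h=14 -> slot 14
893: h=4, probe 4,5 -> slot 5
533: h=8 -> slot 8
451: h=4, probe 4,5,6 -> slot 6
35: h=9 -> slot 9
903: h=2 -> slot 2
210: h=8, probe 8,9,10 -> slot 10
723: h=4, probe 4,5,6,7 -> slot 7
543: h=6, probe 6,7,8,9,10,11 -> slot 11
Table: [_, 942, 903, _, 434, 893, 451, 723, 533, 35, 210, 543, _, _, 452, 600, _]
Lookup 543: h=6, probe 6,7,8,9,10,11 → found at 11.

6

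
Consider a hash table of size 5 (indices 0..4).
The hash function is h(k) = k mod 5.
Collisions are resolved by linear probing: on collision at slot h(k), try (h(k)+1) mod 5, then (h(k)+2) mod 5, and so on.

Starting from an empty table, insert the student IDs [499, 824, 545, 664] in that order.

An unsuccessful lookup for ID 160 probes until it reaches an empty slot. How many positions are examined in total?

Insert 499: h=4, slot 4 empty -> index 4.
Insert 824: h=4, slot 4 occupied -> index 0.
Insert 545: h=0, slot 0 occupied -> index 1.
Insert 664: h=4, slots 4,0,1 occupied -> index 2.
Table: [824, 545, 664, ., 499]
Lookup 160: h=0, probe 0,1,2,3 → slot 3 empty, not found.

4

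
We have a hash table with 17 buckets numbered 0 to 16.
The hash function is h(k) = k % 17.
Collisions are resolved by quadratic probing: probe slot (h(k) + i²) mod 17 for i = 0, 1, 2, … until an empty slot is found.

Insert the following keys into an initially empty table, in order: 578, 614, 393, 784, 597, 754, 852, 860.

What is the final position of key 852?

1

Insert 578: h=0, slot 0 empty → index 0.
Insert 614: h=2, slot 2 empty → index 2.
Insert 393: h=2, slot 2 occupied → index 3.
Insert 784: h=2, slots 2,3 occupied → index 6.
Insert 597: h=2, slots 2,3,6 occupied → index 11.
Insert 754: h=6, slot 6 occupied → index 7.
Insert 852: h=2, slots 2,3,6,11 occupied → index 1.
Insert 860: h=10, slot 10 empty → index 10.
Table: [578, 852, 614, 393, ∅, ∅, 784, 754, ∅, ∅, 860, 597, ∅, ∅, ∅, ∅, ∅]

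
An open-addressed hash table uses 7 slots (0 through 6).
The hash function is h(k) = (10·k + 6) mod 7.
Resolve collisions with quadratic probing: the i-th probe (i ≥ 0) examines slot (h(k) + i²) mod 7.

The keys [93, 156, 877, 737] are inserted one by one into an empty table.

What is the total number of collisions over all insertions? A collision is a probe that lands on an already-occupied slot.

6

93 hashes to 5; slot 5 is free => place at 5.
156 hashes to 5; 5 taken => place at 6.
877 hashes to 5; 5,6 taken => place at 2.
737 hashes to 5; 5,6,2 taken => place at 0.
Table: [737, ∅, 877, ∅, ∅, 93, 156]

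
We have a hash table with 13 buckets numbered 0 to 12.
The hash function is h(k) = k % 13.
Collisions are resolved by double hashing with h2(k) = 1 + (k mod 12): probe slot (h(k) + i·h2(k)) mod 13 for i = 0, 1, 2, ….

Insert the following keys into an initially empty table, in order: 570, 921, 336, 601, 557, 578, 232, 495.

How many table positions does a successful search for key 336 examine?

570: h=11 => slot 11
921: h=11, h2=10, probe 11,8 => slot 8
336: h=11, h2=1, probe 11,12 => slot 12
601: h=3 => slot 3
557: h=11, h2=6, probe 11,4 => slot 4
578: h=6 => slot 6
232: h=11, h2=5, probe 11,3,8,0 => slot 0
495: h=1 => slot 1
Table: [232, 495, -, 601, 557, -, 578, -, 921, -, -, 570, 336]
Lookup 336: h=11, h2=1, probe 11,12 → found at 12.

2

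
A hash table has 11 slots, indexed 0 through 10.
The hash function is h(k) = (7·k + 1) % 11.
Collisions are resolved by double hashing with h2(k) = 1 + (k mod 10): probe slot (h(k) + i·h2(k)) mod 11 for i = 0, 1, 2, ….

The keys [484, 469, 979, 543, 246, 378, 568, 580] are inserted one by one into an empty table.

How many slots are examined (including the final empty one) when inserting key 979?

Insert 484: h=1, slot 1 empty → index 1.
Insert 469: h=6, slot 6 empty → index 6.
Insert 979: h=1, h2=10, slot 1 occupied → index 0.
Insert 543: h=7, slot 7 empty → index 7.
Insert 246: h=7, h2=7, slot 7 occupied → index 3.
Insert 378: h=7, h2=9, slot 7 occupied → index 5.
Insert 568: h=6, h2=9, slot 6 occupied → index 4.
Insert 580: h=2, slot 2 empty → index 2.
Table: [979, 484, 580, 246, 568, 378, 469, 543, -, -, -]

2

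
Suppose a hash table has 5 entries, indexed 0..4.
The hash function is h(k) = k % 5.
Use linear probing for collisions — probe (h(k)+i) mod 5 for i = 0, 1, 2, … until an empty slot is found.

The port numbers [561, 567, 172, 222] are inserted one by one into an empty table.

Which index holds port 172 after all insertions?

561 hashes to 1; slot 1 is free -> place at 1.
567 hashes to 2; slot 2 is free -> place at 2.
172 hashes to 2; 2 taken -> place at 3.
222 hashes to 2; 2,3 taken -> place at 4.
Table: [-, 561, 567, 172, 222]

3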